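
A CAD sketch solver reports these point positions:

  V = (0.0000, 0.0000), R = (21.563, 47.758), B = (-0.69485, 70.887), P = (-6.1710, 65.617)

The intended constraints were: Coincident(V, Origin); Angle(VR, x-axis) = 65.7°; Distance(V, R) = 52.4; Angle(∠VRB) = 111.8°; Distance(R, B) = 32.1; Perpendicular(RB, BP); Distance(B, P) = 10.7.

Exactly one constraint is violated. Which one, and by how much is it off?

Distance(B, P) = 10.7 — off by 3.10.

V = (0.00, 0.00) ✓; VR at 65.70° ✓; |VR| = 52.40 ✓; ∠VRB = 111.8° ✓; |RB| = 32.10 ✓; ∠(RB, BP) = 90.00° ✓; |BP| = 7.600 ✗.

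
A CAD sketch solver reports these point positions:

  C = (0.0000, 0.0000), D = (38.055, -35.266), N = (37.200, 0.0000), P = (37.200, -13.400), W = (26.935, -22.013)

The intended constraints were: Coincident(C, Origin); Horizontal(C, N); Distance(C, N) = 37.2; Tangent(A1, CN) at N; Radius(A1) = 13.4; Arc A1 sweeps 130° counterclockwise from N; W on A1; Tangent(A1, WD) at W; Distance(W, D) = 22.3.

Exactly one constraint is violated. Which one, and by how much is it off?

Distance(W, D) = 22.3 — off by 5.00.

C = (0.00, 0.00) ✓; C.y = 0.00, N.y = 0.00 ✓; |CN| = 37.20 ✓; ∠(PN, NC) = 90.00° ✓; |PN| = 13.40 ✓; bearing(P→W) − bearing(P→N) = 130.0° ✓; |PW| = 13.40 ✓; ∠(PW, WD) = 90.00° ✓; |WD| = 17.30 ✗.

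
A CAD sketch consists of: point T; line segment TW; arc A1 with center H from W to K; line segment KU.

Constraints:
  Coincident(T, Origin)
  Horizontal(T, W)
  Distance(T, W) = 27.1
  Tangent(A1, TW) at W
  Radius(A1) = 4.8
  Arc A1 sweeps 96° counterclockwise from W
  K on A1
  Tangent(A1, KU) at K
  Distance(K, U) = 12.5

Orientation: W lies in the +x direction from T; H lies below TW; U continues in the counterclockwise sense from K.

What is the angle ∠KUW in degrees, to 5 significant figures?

17.063°

T is at the origin; TW is horizontal with |TW| = 27.1 and W on the +x side, so W = (27.100, 0.0000). A1 meets TW tangentially, so HW is at right angles to TW, so H = W + (0, -4.8) = (27.100, -4.8000). On A1, W sits at bearing 90° from H; a 96° counterclockwise sweep puts K at bearing 186°, so K = H + 4.8·(cos 186°, sin 186°) = (22.326, -5.3017). The tangent condition forces HK to be normal to KU, so KU runs along (−sin 186°, cos 186°); with |KU| = 12.5, U = (23.633, -17.733). Then cos ∠KUW = UK·UW / (|UK||UW|), giving 17.063°.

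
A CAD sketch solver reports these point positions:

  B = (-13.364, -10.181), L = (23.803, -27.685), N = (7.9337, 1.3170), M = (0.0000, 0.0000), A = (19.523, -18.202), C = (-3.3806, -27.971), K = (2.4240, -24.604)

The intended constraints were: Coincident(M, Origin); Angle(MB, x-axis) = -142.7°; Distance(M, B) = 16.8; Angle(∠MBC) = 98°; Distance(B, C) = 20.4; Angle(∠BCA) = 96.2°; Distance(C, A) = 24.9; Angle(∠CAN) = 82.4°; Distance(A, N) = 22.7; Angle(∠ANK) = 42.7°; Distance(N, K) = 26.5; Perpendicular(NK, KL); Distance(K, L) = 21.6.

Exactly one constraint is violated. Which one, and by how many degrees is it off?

Perpendicular(NK, KL) — off by 3.80°.

M = (0.00, 0.00) ✓; MB at -142.7° ✓; |MB| = 16.80 ✓; ∠MBC = 98.00° ✓; |BC| = 20.40 ✓; ∠BCA = 96.20° ✓; |CA| = 24.90 ✓; ∠CAN = 82.40° ✓; |AN| = 22.70 ✓; ∠ANK = 42.70° ✓; |NK| = 26.50 ✓; ∠(NK, KL) = 93.80° ✗; |KL| = 21.60 ✓.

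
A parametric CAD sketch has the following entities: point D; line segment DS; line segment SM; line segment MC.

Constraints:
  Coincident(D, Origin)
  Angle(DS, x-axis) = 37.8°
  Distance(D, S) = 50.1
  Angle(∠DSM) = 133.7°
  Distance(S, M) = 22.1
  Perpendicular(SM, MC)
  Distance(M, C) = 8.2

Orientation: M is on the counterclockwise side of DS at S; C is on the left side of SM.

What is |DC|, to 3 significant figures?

63.3

D is at the origin; DS runs at 37.8° with length 50.1, so S = 50.1·(cos 37.8°, sin 37.8°) = (39.6, 30.7). ∠DSM = 133.7°, so SM runs at 37.8° + (180° − 133.7°) = 84.1° from the x-axis; with |SM| = 22.1, M = S + 22.1·(cos 84.1°, sin 84.1°) = (41.9, 52.7). SM is perpendicular to MC; with |MC| = 8.2 on the left of SM, C = M + 8.2·(-0.995, 0.103) = (33.7, 53.5). Then |DC| = |C − D| = 63.3.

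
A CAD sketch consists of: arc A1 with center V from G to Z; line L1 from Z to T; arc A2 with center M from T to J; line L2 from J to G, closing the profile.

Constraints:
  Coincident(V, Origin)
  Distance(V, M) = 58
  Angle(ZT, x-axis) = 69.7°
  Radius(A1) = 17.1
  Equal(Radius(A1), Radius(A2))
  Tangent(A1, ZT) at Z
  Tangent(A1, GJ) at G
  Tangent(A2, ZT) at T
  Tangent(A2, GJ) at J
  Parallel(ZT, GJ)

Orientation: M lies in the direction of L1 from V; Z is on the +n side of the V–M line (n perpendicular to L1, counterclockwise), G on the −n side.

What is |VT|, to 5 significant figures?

60.468

Tangency of A1 to both parallel lines with radius 17.1 puts Z and G at V ± 17.1·n: Z = (-16.038, 5.9326), G = (16.038, -5.9326). Equal radii place T and J the same way about M: T = M + 17.1·n = (4.0844, 60.330), J = M − 17.1·n = (36.160, 48.465). Then |VT| = |T − V| = 60.468.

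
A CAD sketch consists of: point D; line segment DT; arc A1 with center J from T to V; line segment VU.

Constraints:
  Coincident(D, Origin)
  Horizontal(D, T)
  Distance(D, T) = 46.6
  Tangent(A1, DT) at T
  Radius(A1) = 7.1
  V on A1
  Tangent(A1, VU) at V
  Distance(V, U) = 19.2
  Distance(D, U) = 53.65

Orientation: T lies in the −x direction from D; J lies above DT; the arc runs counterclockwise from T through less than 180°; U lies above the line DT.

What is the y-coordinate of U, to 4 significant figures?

27.56

Checks: |JV| = 7.100 ✓; ∠(JV, VU) = 90.00° ✓; |VU| = 19.20 ✓; |DU| = 53.65 ✓.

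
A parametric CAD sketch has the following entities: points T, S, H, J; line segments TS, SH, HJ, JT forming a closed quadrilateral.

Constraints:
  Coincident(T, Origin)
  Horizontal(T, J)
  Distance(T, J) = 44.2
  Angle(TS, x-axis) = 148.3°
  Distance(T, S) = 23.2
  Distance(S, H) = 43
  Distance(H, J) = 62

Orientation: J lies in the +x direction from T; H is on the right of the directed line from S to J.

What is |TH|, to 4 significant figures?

31.44

Checks: T.y = 0.00, J.y = 0.00 ✓; |SH| = 43.00 ✓; |HJ| = 62.00 ✓.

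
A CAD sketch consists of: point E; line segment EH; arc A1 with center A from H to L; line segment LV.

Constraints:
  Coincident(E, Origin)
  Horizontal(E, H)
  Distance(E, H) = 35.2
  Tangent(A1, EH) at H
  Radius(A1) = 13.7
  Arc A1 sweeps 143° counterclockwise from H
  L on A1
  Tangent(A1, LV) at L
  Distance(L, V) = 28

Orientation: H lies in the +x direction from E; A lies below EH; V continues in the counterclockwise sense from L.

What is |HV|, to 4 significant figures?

43.83

E is at the origin; E and H share the same y with |EH| = 35.2 and H on the +x side, so H = (35.20, 0.000). Since A1 is tangent to EH there, AH ⟂ EH, so A = H + (0, -13.7) = (35.20, -13.70). On A1, H sits at bearing 90° from A; a 143° counterclockwise sweep puts L at bearing 233°, so L = A + 13.7·(cos 233°, sin 233°) = (26.96, -24.64). The tangent condition forces AL to be normal to LV, so LV runs along (−sin 233°, cos 233°); with |LV| = 28.0, V = (49.32, -41.49). Then |HV| = |V − H| = 43.83.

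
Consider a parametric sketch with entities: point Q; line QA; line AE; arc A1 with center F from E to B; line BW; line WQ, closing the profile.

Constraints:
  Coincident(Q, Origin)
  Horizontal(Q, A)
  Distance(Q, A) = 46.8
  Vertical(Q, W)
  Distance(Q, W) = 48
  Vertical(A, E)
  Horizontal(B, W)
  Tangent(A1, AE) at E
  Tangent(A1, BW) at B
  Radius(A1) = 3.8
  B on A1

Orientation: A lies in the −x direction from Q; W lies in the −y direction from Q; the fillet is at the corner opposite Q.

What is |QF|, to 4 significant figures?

61.67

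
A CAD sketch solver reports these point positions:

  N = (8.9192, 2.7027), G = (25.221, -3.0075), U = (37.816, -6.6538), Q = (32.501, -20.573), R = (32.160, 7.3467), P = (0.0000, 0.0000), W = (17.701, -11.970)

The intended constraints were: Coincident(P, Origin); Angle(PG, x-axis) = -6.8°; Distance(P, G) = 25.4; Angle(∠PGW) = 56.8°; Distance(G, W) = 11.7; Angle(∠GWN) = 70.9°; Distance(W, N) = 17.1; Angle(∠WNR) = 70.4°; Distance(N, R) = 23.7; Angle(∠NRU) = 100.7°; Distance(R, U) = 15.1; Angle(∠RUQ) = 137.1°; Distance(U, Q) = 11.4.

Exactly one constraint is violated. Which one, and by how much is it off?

Distance(U, Q) = 11.4 — off by 3.50.

P = (0.00, 0.00) ✓; PG at -6.800° ✓; |PG| = 25.40 ✓; ∠PGW = 56.80° ✓; |GW| = 11.70 ✓; ∠GWN = 70.90° ✓; |WN| = 17.10 ✓; ∠WNR = 70.40° ✓; |NR| = 23.70 ✓; ∠NRU = 100.7° ✓; |RU| = 15.10 ✓; ∠RUQ = 137.1° ✓; |UQ| = 14.90 ✗.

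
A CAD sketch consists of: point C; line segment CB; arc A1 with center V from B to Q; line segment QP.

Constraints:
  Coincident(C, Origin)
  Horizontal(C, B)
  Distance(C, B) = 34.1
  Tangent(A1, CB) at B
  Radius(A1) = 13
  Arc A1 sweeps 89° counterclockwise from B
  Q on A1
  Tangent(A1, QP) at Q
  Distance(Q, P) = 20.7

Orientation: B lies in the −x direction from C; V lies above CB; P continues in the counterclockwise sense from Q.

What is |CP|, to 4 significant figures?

39.38

On A1, B sits at bearing -90° from V; an 89° counterclockwise sweep puts Q at bearing -1°, so Q = V + 13.0·(cos -1°, sin -1°) = (-21.10, 12.77). A1 meets QP tangentially, so VQ is at right angles to QP, so QP runs along (−sin -1°, cos -1°); with |QP| = 20.7, P = (-20.74, 33.47). Then |CP| = |P − C| = 39.38.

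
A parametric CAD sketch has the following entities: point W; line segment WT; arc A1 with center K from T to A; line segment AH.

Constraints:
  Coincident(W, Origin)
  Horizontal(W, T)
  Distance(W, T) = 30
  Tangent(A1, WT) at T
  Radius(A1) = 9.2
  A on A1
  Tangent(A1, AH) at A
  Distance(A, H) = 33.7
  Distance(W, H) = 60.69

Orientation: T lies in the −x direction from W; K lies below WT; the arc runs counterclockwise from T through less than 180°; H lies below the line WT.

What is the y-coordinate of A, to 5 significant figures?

-7.5895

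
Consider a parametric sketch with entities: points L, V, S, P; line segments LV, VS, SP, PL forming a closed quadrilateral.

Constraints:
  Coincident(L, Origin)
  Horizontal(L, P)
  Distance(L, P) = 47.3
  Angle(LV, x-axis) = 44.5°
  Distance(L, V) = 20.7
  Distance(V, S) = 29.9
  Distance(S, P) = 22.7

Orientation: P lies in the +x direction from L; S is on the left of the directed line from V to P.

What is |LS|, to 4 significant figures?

49.02

L is at the origin; LP is horizontal with |LP| = 47.3 and P in +x, so P = (47.3, 0). LV runs at 44.5° with |LV| = 20.7, so V = (14.76, 14.51). S is determined by |VS| = 29.9 and |SP| = 22.7 together: it lies at the intersection of circle(V, 29.9) and circle(P, 22.7). With |VP| = 35.62, the foot of the radical line on VP is 23.13 from V and the perpendicular offset is √(29.9² − 23.13²) = 18.95. Taking the left-of-VP solution: S = (43.60, 22.40).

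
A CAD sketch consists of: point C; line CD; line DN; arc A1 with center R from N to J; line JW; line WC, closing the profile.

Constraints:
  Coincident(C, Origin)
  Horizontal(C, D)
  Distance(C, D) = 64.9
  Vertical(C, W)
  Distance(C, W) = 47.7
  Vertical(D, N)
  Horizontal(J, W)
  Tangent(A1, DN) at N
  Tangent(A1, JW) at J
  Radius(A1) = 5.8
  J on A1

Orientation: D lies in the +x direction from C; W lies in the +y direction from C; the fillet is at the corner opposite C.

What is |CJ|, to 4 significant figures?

75.95

The virtual corner opposite C is at (64.90, 47.70). The tangent condition forces RN to be normal to DN and A1 meets JW tangentially, so RJ is at right angles to JW, with radius 5.8, so the center R sits 5.8 in from both sides at R = (59.10, 41.90). That places the tangent points at N = (64.90, 41.90) on DN and J = (59.10, 47.70) on JW. Then |CJ| = |J − C| = 75.95.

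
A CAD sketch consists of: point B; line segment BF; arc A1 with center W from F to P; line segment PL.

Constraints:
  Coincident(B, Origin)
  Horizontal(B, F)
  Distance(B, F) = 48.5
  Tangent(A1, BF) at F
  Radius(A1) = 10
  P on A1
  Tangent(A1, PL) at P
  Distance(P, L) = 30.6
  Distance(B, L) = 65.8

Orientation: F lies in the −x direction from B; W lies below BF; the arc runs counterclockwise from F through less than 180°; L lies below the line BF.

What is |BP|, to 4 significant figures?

59.51

Checks: |WP| = 10.00 ✓; ∠(WP, PL) = 90.00° ✓; |PL| = 30.60 ✓; |BL| = 65.80 ✓.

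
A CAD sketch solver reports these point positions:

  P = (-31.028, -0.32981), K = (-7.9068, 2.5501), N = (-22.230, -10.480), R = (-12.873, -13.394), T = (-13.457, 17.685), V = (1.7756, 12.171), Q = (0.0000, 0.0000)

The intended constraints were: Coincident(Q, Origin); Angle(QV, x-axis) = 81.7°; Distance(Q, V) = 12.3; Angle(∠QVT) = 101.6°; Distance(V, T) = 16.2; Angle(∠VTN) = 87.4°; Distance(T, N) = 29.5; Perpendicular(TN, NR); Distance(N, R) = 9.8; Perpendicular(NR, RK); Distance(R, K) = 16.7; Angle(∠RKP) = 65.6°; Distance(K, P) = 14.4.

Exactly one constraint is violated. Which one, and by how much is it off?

Distance(K, P) = 14.4 — off by 8.90.

Q = (0.00, 0.00) ✓; QV at 81.70° ✓; |QV| = 12.30 ✓; ∠QVT = 101.6° ✓; |VT| = 16.20 ✓; ∠VTN = 87.40° ✓; |TN| = 29.50 ✓; ∠(TN, NR) = 90.00° ✓; |NR| = 9.800 ✓; ∠(NR, RK) = 90.00° ✓; |RK| = 16.70 ✓; ∠RKP = 65.60° ✓; |KP| = 23.30 ✗.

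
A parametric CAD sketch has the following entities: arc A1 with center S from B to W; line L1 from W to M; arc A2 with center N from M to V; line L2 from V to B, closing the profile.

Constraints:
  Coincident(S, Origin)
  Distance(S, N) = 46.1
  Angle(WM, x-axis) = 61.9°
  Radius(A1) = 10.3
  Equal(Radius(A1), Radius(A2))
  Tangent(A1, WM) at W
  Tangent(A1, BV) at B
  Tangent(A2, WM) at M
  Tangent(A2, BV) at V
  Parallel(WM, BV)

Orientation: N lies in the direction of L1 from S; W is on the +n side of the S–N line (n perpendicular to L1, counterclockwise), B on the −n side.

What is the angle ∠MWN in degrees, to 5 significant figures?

12.595°

The slot axis is L1's direction at 61.9°, so u = (cos 61.9°, sin 61.9°) = (0.47101, 0.88213) and n = (−sin 61.9°, cos 61.9°) = (-0.88213, 0.47101). S is at the origin and N lies 46.1 along u from S, so N = 46.1·u = (21.714, 40.666). Tangency of A1 to both parallel lines with radius 10.3 puts W and B at S ± 10.3·n: W = (-9.0859, 4.8514), B = (9.0859, -4.8514). Equal radii place M and V the same way about N: M = N + 10.3·n = (12.628, 45.517), V = N − 10.3·n = (30.800, 35.815). Then cos ∠MWN = WM·WN / (|WM||WN|), giving 12.595°.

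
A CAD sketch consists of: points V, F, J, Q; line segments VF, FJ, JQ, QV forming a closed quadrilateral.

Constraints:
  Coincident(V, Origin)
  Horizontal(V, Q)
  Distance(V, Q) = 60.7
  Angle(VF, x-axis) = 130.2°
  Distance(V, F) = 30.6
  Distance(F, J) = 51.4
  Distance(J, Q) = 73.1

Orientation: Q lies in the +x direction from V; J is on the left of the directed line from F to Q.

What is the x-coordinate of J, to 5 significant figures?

17.399

Checks: |FJ| = 51.40 ✓; |JQ| = 73.10 ✓.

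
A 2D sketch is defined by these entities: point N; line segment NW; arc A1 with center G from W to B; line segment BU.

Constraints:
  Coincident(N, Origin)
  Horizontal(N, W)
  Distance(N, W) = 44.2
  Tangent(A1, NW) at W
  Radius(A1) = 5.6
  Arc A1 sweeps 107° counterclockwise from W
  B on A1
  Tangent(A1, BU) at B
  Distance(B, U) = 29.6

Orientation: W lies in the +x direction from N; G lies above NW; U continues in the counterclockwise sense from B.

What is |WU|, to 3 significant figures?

35.7

N is at the origin; NW is horizontal with |NW| = 44.2 and W on the +x side, so W = (44.2, 0.00). Since A1 is tangent to NW there, GW ⟂ NW, so G = W + (0, 5.6) = (44.2, 5.60). On A1, W sits at bearing -90° from G; a 107° counterclockwise sweep puts B at bearing 17°, so B = G + 5.6·(cos 17°, sin 17°) = (49.6, 7.24). The tangent condition forces GB to be normal to BU, so BU runs along (−sin 17°, cos 17°); with |BU| = 29.6, U = (40.9, 35.5). Then |WU| = |U − W| = 35.7.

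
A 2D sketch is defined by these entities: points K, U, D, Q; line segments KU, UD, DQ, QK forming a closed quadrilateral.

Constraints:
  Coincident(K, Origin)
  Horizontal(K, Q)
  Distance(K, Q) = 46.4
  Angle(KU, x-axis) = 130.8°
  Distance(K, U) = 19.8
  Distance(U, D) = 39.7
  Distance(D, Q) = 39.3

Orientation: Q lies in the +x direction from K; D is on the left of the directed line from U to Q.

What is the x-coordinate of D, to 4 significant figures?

23.10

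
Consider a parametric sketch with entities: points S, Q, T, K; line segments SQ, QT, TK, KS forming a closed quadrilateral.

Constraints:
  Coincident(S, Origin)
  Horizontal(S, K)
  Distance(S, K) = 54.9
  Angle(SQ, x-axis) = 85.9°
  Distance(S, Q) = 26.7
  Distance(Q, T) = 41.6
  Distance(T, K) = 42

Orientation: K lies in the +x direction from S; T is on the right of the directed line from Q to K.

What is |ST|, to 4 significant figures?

19.71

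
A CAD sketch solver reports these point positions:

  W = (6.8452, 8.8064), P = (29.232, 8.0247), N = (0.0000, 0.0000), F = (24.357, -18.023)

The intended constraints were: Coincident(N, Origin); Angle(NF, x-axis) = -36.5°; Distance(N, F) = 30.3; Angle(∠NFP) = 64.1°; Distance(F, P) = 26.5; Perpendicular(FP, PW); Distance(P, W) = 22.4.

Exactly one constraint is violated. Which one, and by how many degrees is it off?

Perpendicular(FP, PW) — off by 8.60°.

N = (0.00, 0.00) ✓; NF at -36.50° ✓; |NF| = 30.30 ✓; ∠NFP = 64.10° ✓; |FP| = 26.50 ✓; ∠(FP, PW) = 98.60° ✗; |PW| = 22.40 ✓.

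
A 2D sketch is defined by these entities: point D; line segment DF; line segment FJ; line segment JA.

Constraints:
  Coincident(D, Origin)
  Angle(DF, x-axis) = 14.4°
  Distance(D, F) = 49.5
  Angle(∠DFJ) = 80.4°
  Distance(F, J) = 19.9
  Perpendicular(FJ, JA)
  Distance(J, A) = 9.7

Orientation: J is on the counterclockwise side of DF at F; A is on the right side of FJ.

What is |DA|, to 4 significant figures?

59.65

D is at the origin; DF runs at 14.4° with length 49.5, so F = 49.5·(cos 14.4°, sin 14.4°) = (47.94, 12.31). ∠DFJ = 80.4°, so FJ runs at 14.4° + (180° − 80.4°) = 114.0° from the x-axis; with |FJ| = 19.9, J = F + 19.9·(cos 114.0°, sin 114.0°) = (39.85, 30.49). FJ ⟂ JA; with |JA| = 9.7 on the right of FJ, A = J + 9.7·(0.9135, 0.4067) = (48.71, 34.44). Then |DA| = |A − D| = 59.65.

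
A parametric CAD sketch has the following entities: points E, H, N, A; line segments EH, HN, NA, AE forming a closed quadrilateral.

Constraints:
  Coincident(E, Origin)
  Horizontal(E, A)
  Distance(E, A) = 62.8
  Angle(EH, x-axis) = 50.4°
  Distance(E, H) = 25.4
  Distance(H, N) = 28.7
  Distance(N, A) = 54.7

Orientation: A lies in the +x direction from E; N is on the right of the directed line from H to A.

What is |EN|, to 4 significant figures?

11.92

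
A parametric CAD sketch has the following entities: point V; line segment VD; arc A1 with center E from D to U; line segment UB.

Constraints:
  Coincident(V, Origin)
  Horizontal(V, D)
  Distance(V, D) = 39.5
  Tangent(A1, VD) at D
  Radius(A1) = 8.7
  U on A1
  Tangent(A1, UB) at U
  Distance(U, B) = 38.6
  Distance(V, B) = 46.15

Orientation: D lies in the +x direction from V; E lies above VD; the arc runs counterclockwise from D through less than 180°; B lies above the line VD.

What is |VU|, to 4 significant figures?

48.03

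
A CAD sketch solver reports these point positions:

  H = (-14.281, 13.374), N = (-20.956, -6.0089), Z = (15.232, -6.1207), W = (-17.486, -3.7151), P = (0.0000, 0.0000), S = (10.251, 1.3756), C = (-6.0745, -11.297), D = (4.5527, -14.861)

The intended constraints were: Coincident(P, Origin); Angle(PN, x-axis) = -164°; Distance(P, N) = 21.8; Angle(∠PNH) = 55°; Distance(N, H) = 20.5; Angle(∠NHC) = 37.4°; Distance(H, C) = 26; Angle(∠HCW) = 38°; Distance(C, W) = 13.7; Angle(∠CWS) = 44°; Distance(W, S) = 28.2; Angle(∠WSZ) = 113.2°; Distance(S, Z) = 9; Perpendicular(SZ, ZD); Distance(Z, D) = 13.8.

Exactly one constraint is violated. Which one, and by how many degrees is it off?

Perpendicular(SZ, ZD) — off by 5.70°.

P = (0.00, 0.00) ✓; PN at -164.0° ✓; |PN| = 21.80 ✓; ∠PNH = 55.00° ✓; |NH| = 20.50 ✓; ∠NHC = 37.40° ✓; |HC| = 26.00 ✓; ∠HCW = 38.00° ✓; |CW| = 13.70 ✓; ∠CWS = 44.00° ✓; |WS| = 28.20 ✓; ∠WSZ = 113.2° ✓; |SZ| = 9.000 ✓; ∠(SZ, ZD) = 84.30° ✗; |ZD| = 13.80 ✓.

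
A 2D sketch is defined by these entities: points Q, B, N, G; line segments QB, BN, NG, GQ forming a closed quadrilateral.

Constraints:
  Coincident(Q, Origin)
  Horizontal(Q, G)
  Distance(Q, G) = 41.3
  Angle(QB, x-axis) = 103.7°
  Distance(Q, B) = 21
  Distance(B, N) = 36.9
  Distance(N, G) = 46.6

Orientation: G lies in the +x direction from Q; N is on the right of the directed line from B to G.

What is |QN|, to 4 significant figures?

16.56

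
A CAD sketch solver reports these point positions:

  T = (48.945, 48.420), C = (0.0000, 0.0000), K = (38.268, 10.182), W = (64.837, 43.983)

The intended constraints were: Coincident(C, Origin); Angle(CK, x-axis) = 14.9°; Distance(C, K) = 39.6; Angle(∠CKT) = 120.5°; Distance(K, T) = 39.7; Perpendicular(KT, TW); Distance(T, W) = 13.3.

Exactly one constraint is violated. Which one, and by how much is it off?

Distance(T, W) = 13.3 — off by 3.20.

C = (0.00, 0.00) ✓; CK at 14.90° ✓; |CK| = 39.60 ✓; ∠CKT = 120.5° ✓; |KT| = 39.70 ✓; ∠(KT, TW) = 90.00° ✓; |TW| = 16.50 ✗.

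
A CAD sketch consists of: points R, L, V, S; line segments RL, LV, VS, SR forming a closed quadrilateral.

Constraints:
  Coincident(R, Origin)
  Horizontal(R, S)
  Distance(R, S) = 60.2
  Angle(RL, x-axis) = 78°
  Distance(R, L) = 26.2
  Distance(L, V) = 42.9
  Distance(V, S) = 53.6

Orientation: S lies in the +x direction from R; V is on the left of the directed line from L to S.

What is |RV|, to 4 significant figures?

64.49

R is at the origin; R and S share the same y with |RS| = 60.2 and S in +x, so S = (60.2, 0). RL runs at 78.0° with |RL| = 26.2, so L = (5.447, 25.63). V is determined by |LV| = 42.9 and |VS| = 53.6 together: it lies at the intersection of circle(L, 42.9) and circle(S, 53.6). With |LS| = 60.45, the foot of the radical line on LS is 21.69 from L and the perpendicular offset is √(42.9² − 21.69²) = 37.01. Taking the left-of-LS solution: V = (40.78, 49.96).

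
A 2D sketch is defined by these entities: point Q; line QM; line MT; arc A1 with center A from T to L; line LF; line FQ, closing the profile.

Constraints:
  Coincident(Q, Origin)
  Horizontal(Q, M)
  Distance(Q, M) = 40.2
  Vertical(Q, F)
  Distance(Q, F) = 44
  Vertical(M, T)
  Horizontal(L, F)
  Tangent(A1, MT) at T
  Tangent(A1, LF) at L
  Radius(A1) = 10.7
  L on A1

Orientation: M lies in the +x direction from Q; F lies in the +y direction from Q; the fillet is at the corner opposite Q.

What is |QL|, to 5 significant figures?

52.974

The virtual corner opposite Q is at (40.200, 44.000). Tangency of A1 to MT means the radius AT is perpendicular to MT and A1 meets LF tangentially, so AL is at right angles to LF, with radius 10.7, so the center A sits 10.7 in from both sides at A = (29.500, 33.300). That places the tangent points at T = (40.200, 33.300) on MT and L = (29.500, 44.000) on LF. Then |QL| = |L − Q| = 52.974.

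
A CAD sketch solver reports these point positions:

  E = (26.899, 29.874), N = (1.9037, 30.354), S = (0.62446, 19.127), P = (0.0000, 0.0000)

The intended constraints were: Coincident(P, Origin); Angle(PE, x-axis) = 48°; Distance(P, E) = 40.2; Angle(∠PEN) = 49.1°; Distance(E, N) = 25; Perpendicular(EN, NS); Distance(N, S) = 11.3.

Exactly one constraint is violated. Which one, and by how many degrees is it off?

Perpendicular(EN, NS) — off by 5.40°.

P = (0.00, 0.00) ✓; PE at 48.00° ✓; |PE| = 40.20 ✓; ∠PEN = 49.10° ✓; |EN| = 25.00 ✓; ∠(EN, NS) = 84.60° ✗; |NS| = 11.30 ✓.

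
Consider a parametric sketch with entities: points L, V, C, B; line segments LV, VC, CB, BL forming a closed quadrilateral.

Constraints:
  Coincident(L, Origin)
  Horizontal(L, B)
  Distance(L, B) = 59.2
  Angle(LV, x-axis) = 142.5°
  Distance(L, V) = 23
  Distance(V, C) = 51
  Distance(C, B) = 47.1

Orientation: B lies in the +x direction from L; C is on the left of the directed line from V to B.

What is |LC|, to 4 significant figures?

45.14

Checks: L = (0.00, 0.00) ✓; |VC| = 51.00 ✓; |CB| = 47.10 ✓.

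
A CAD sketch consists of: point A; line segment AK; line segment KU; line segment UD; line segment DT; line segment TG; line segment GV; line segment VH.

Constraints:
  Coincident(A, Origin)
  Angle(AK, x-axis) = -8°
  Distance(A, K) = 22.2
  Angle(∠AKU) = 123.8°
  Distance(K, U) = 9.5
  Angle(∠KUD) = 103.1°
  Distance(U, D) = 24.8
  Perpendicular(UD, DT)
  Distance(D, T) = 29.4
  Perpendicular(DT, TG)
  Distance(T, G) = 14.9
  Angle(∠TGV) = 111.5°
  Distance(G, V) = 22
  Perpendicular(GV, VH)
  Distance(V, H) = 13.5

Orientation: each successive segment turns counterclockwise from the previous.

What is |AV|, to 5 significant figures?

19.956

DT is perpendicular to TG, so TG runs at -54.900°; with |TG| = 14.9, G = (-1.4301, -4.8131). ∠TGV = 111.5° gives GV at 13.600° from the x-axis; with |GV| = 22.0, V = (19.953, 0.36003). Then |AV| = |V − A| = 19.956.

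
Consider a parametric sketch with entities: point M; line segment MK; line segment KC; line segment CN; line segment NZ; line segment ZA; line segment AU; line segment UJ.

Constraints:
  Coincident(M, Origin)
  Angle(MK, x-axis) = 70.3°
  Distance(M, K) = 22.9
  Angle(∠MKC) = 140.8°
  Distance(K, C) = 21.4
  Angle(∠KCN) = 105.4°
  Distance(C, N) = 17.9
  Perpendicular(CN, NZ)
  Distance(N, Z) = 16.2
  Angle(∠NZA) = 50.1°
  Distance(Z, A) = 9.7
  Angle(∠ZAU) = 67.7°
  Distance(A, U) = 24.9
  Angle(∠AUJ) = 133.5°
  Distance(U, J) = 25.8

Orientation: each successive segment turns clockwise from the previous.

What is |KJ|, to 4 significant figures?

64.15

∠ZAU = 67.7° gives AU at -15.70° from the x-axis; with |AU| = 24.9, U = (50.73, 11.44). ∠AUJ = 133.5° gives UJ at -62.20° from the x-axis; with |UJ| = 25.8, J = (62.77, -11.38). Then |KJ| = |J − K| = 64.15.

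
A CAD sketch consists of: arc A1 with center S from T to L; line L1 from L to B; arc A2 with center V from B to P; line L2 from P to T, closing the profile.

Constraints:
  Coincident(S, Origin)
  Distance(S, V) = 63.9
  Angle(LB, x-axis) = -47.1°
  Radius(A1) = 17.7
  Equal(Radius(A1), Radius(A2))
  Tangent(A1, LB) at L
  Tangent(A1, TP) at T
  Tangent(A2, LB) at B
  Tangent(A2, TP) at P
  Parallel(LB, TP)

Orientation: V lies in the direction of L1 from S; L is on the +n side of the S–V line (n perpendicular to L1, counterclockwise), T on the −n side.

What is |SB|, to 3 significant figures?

66.3

The slot axis is L1's direction at -47.1°, so u = (cos -47.1°, sin -47.1°) = (0.681, -0.733) and n = (−sin -47.1°, cos -47.1°) = (0.733, 0.681). S is at the origin and V lies 63.9 along u from S, so V = 63.9·u = (43.5, -46.8). Tangency of A1 to both parallel lines with radius 17.7 puts L and T at S ± 17.7·n: L = (13.0, 12.0), T = (-13.0, -12.0). Equal radii place B and P the same way about V: B = V + 17.7·n = (56.5, -34.8), P = V − 17.7·n = (30.5, -58.9). Then |SB| = |B − S| = 66.3.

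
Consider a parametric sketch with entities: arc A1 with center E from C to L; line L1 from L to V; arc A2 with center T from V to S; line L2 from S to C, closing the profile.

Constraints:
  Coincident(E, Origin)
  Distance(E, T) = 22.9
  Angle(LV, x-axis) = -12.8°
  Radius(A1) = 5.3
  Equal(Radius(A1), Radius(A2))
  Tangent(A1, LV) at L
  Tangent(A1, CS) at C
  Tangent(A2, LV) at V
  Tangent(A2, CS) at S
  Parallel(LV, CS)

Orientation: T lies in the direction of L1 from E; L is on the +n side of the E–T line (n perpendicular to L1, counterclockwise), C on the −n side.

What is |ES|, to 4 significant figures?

23.51

The slot axis is L1's direction at -12.8°, so u = (cos -12.8°, sin -12.8°) = (0.9751, -0.2215) and n = (−sin -12.8°, cos -12.8°) = (0.2215, 0.9751). E is at the origin and T lies 22.9 along u from E, so T = 22.9·u = (22.33, -5.073). Tangency of A1 to both parallel lines with radius 5.3 puts L and C at E ± 5.3·n: L = (1.174, 5.168), C = (-1.174, -5.168). Equal radii place V and S the same way about T: V = T + 5.3·n = (23.51, 0.09483), S = T − 5.3·n = (21.16, -10.24). Then |ES| = |S − E| = 23.51.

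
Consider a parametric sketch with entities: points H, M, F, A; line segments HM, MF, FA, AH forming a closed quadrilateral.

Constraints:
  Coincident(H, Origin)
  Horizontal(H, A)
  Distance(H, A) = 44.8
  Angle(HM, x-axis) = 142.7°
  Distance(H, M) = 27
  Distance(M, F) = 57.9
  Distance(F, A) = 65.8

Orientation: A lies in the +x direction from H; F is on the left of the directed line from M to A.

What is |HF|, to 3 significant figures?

62.0

H is at the origin; H and A share the same y with |HA| = 44.8 and A in +x, so A = (44.8, 0). HM runs at 142.7° with |HM| = 27.0, so M = (-21.5, 16.4). F is determined by |MF| = 57.9 and |FA| = 65.8 together: it lies at the intersection of circle(M, 57.9) and circle(A, 65.8). With |MA| = 68.3, the foot of the radical line on MA is 27.0 from M and the perpendicular offset is √(57.9² − 27.0²) = 51.2. Taking the left-of-MA solution: F = (17.0, 59.6).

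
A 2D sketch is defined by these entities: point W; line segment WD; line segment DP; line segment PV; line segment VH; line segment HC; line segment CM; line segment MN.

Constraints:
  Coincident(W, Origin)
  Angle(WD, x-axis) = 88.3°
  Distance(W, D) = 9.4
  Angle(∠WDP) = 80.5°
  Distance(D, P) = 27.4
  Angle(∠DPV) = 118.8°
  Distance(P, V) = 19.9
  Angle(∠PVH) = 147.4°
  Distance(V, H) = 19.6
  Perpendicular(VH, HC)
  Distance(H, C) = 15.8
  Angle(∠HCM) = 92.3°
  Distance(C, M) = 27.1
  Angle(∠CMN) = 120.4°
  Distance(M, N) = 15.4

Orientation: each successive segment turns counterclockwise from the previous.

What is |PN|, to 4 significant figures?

6.862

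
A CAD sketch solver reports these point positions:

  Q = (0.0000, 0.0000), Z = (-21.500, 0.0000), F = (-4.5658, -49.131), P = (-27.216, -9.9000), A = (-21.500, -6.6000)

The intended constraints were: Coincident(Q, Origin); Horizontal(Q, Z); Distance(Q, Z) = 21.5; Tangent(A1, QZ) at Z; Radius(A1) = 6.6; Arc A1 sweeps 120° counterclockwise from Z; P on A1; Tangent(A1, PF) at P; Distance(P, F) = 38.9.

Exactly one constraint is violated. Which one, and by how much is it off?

Distance(P, F) = 38.9 — off by 6.40.

Q = (0.00, 0.00) ✓; Q.y = 0.00, Z.y = 0.00 ✓; |QZ| = 21.50 ✓; ∠(AZ, ZQ) = 90.00° ✓; |AZ| = 6.600 ✓; bearing(A→P) − bearing(A→Z) = 120.0° ✓; |AP| = 6.600 ✓; ∠(AP, PF) = 90.00° ✓; |PF| = 45.30 ✗.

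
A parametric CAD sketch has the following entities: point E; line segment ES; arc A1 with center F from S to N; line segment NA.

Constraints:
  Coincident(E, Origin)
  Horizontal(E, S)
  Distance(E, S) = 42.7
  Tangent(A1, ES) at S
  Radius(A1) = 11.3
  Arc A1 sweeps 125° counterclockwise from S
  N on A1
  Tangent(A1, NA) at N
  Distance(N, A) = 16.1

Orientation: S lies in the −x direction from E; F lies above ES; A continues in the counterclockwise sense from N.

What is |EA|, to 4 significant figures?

52.73

On A1, S sits at bearing -90° from F; a 125° counterclockwise sweep puts N at bearing 35°, so N = F + 11.3·(cos 35°, sin 35°) = (-33.44, 17.78). The tangent condition forces FN to be normal to NA, so NA runs along (−sin 35°, cos 35°); with |NA| = 16.1, A = (-42.68, 30.97). Then |EA| = |A − E| = 52.73.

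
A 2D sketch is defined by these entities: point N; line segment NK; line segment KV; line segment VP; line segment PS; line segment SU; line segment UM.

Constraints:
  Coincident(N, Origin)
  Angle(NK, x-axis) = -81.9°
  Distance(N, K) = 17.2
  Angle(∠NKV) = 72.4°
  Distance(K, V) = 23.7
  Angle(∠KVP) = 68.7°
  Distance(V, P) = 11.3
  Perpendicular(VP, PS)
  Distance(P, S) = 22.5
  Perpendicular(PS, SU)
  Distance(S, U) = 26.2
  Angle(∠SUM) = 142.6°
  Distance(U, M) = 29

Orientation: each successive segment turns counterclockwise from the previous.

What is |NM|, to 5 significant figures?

60.273

N is at the origin; NK runs at -81.9° with length 17.2, so K = (2.4235, -17.028). ∠NKV = 72.4° gives KV at 25.700° from the x-axis; with |KV| = 23.7, V = (23.779, -6.7507). ∠KVP = 68.7° gives VP at 137.00° from the x-axis; with |VP| = 11.3, P = (15.515, 0.95589). VP ⟂ PS, so PS runs at -133.00°; with |PS| = 22.5, S = (0.16977, -15.500). The perpendicularity gives SU at right angles to PS, so SU runs at -43.000°; with |SU| = 26.2, U = (19.331, -33.368). ∠SUM = 142.6° gives UM at -5.6000° from the x-axis; with |UM| = 29.0, M = (48.193, -36.198). Then |NM| = |M − N| = 60.273.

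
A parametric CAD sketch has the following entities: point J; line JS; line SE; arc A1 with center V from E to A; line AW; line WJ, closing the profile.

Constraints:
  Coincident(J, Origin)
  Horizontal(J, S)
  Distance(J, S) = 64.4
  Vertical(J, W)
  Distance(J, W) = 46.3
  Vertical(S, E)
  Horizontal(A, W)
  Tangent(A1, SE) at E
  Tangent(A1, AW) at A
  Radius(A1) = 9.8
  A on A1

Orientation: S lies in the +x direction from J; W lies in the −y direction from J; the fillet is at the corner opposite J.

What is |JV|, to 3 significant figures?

65.7

J is at the origin; J and S share the same y with |JS| = 64.4 and S on the +x side, so S = (64.4, 0.00). J and W share the same x with |JW| = 46.3 and W on the −y side, so W = (0.00, -46.3). The virtual corner opposite J is at (64.4, -46.3). Since A1 is tangent to SE there, VE ⟂ SE and since A1 is tangent to AW there, VA ⟂ AW, with radius 9.8, so the center V sits 9.8 in from both sides at V = (54.6, -36.5). Then |JV| = |V − J| = 65.7.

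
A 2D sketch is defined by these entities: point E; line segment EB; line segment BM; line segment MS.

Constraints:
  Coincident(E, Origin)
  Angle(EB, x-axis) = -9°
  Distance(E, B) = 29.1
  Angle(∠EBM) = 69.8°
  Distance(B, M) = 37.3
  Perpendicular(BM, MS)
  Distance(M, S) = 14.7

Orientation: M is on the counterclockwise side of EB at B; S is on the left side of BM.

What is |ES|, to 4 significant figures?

30.03

E is at the origin; EB runs at -9.0° with length 29.1, so B = 29.1·(cos -9.0°, sin -9.0°) = (28.74, -4.552). ∠EBM = 69.8°, so BM runs at -9.0° + (180° − 69.8°) = 101.2° from the x-axis; with |BM| = 37.3, M = B + 37.3·(cos 101.2°, sin 101.2°) = (21.50, 32.04). BM ⟂ MS; with |MS| = 14.7 on the left of BM, S = M + 14.7·(-0.9810, -0.1942) = (7.077, 29.18). Then |ES| = |S − E| = 30.03.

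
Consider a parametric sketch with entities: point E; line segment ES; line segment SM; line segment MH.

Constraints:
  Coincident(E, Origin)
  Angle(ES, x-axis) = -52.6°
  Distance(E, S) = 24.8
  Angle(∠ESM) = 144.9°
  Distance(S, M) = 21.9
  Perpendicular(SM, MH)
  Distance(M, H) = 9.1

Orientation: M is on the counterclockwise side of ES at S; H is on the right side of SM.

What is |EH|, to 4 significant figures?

48.23

E is at the origin; ES runs at -52.6° with length 24.8, so S = 24.8·(cos -52.6°, sin -52.6°) = (15.06, -19.70). ∠ESM = 144.9°, so SM runs at -52.6° + (180° − 144.9°) = -17.50° from the x-axis; with |SM| = 21.9, M = S + 21.9·(cos -17.50°, sin -17.50°) = (35.95, -26.29). SM ⟂ MH; with |MH| = 9.1 on the right of SM, H = M + 9.1·(-0.3007, -0.9537) = (33.21, -34.97). Then |EH| = |H − E| = 48.23.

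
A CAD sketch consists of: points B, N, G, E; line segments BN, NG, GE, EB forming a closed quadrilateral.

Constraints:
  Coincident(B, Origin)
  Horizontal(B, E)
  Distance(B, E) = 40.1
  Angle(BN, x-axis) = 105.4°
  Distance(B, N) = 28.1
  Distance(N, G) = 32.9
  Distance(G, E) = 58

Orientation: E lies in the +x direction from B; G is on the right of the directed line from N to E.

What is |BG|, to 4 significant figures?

18.23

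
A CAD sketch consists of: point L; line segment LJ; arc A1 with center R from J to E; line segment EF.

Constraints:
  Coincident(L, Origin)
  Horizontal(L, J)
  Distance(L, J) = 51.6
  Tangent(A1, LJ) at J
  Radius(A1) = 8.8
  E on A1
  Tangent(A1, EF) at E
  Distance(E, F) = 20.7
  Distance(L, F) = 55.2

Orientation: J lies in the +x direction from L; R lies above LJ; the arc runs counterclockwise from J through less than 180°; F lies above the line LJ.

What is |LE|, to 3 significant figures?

60.3

L is at the origin; L and J share the same y with |LJ| = 51.6 and J on the +x side, so J = (51.6, 0.00). Since A1 is tangent to LJ there, RJ ⟂ LJ, so R = J + (0, 8.8) = (51.6, 8.80). Since RE ⟂ EF (tangency), |RF| = √(8.8² + 20.7²) = 22.5 regardless of where E sits on A1. So F lies on both circle(L, 55.2) and circle(R, 22.5); the above-LJ intersection is F = (46.0, 30.6). E is the foot of the tangent from F: E = (58.6, 14.2).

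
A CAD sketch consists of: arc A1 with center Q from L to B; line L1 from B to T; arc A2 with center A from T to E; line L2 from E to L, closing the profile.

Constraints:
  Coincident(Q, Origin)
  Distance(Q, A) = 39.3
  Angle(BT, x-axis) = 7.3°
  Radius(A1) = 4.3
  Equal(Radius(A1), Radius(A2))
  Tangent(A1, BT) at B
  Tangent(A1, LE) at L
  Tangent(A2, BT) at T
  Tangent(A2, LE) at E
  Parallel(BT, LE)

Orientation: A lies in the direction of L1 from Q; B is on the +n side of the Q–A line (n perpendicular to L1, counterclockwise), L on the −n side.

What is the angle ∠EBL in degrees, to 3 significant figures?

77.7°

The slot axis is L1's direction at 7.3°, so u = (cos 7.3°, sin 7.3°) = (0.992, 0.127) and n = (−sin 7.3°, cos 7.3°) = (-0.127, 0.992). Q is at the origin and A lies 39.3 along u from Q, so A = 39.3·u = (39.0, 4.99). Tangency of A1 to both parallel lines with radius 4.3 puts B and L at Q ± 4.3·n: B = (-0.546, 4.27), L = (0.546, -4.27). Equal radii place T and E the same way about A: T = A + 4.3·n = (38.4, 9.26), E = A − 4.3·n = (39.5, 0.728). Then cos ∠EBL = BE·BL / (|BE||BL|), giving 77.7°.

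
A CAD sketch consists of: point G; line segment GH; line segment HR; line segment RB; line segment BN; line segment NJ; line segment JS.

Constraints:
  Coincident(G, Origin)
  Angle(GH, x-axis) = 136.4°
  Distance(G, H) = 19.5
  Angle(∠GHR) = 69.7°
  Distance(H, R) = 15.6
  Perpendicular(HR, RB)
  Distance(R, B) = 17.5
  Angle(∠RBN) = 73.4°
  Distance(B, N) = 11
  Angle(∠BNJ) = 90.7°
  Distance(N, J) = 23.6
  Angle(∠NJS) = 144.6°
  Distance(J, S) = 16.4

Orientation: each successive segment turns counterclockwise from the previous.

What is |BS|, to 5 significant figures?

37.133

G is at the origin; GH runs at 136.4° with length 19.5, so H = (-14.121, 13.448). ∠GHR = 69.7° gives HR at -113.30° from the x-axis; with |HR| = 15.6, R = (-20.292, -0.88018). The perpendicularity gives RB at right angles to HR, so RB runs at -23.300°; with |RB| = 17.5, B = (-4.2190, -7.8022). ∠RBN = 73.4° gives BN at 83.300° from the x-axis; with |BN| = 11.0, N = (-2.9357, 3.1226). ∠BNJ = 90.7° gives NJ at 172.60° from the x-axis; with |NJ| = 23.6, J = (-26.339, 6.1622). ∠NJS = 144.6° gives JS at -152.00° from the x-axis; with |JS| = 16.4, S = (-40.819, -1.5371). Then |BS| = |S − B| = 37.133.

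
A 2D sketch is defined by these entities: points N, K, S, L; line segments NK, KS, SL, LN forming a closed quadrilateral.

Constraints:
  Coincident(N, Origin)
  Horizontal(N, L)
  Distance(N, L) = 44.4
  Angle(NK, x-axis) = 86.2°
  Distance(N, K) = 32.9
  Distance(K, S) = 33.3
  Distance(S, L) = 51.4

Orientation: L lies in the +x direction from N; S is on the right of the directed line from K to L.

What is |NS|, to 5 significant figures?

7.0410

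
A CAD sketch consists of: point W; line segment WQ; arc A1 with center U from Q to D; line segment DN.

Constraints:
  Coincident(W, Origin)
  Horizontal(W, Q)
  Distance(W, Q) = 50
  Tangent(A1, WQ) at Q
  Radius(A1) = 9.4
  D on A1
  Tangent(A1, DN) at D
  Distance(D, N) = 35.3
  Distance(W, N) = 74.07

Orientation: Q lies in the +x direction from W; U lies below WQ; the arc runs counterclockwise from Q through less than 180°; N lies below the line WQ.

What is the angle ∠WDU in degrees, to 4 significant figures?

132.4°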